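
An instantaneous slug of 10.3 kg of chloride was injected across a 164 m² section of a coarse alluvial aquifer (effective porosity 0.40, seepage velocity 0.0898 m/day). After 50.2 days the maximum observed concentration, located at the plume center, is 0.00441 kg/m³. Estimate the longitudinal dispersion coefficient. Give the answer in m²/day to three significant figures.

2.01 m²/day

At the plume center C_max = M/(n_e·A·√(4πDt)), so D = M²/(4πt·(n_e·A·C_max)²).
n_e·A·C_max = 0.40 × 164 × 0.00441 = 0.2893 kg/m.
D = 10.3²/(4π × 50.2 × 0.2893²) = 2.01 m²/day.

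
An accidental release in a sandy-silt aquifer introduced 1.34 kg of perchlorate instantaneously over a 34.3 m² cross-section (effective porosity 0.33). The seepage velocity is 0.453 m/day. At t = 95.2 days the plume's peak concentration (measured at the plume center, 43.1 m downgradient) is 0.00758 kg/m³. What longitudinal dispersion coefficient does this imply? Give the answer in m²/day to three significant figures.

0.204 m²/day

At the plume center C_max = M/(n_e·A·√(4πDt)), so D = M²/(4πt·(n_e·A·C_max)²).
n_e·A·C_max = 0.33 × 34.3 × 0.00758 = 0.08580 kg/m.
D = 1.34²/(4π × 95.2 × 0.08580²) = 0.204 m²/day.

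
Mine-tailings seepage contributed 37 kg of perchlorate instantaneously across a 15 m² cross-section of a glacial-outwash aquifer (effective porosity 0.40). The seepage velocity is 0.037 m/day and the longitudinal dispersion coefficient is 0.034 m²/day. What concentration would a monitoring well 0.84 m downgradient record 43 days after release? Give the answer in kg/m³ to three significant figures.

For an instantaneous plane source, C(x,t) = M/(n_e·A·√(4πDt)) · exp(−(x−vt)²/(4Dt)), with n_e·A the pore (flow) area.
Plume center vt = 0.037 × 43 = 1.591 m, so the well at 0.84 m is 0.751 m upgradient of the peak.
√(4πDt) = 4.286 m, giving peak height M/(n_e·A·√(4πDt)) = 37/(0.40 × 15 × 4.286) = 1.439 kg/m³.
(x−vt)²/(4Dt) = (-0.751)²/(4 × 0.034 × 43) = 0.09644; exp(−0.09644) = 0.9081.
C = 1.439 × 0.9081 = 1.31 kg/m³.

1.31 kg/m³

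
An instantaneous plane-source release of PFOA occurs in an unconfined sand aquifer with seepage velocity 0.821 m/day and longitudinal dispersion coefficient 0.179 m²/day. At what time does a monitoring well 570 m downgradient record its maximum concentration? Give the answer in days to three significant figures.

For the 1D instantaneous-source solution, setting ∂C/∂t = 0 at fixed x gives v²t² + 2Dt − x² = 0, so t = (√(D² + v²x²) − D)/v².
√(D² + v²x²) = √(0.179² + 0.821² × 570²) = 468.0; v² = 0.674041.
t = (468.0 − 0.179)/0.674041 = 694 days (vs. the pure-advection estimate x/v = 694 d).

694 days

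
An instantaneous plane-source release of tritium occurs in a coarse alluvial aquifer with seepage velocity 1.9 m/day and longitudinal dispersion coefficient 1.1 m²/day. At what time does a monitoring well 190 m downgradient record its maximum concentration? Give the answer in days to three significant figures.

For the 1D instantaneous-source solution, setting ∂C/∂t = 0 at fixed x gives v²t² + 2Dt − x² = 0, so t = (√(D² + v²x²) − D)/v².
√(D² + v²x²) = √(1.1² + 1.9² × 190²) = 361.0; v² = 3.61.
t = (361.0 − 1.1)/3.61 = 99.7 days (vs. the pure-advection estimate x/v = 100 d).

99.7 days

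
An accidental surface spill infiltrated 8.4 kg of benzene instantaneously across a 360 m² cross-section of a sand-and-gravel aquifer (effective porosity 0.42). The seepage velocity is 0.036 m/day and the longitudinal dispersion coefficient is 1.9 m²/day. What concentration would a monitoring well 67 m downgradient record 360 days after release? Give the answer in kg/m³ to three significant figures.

0.000206 kg/m³

For an instantaneous plane source, C(x,t) = M/(n_e·A·√(4πDt)) · exp(−(x−vt)²/(4Dt)), with n_e·A the pore (flow) area.
Plume center vt = 0.036 × 360 = 12.96 m, so the well at 67 m is 54.04 m downgradient of the peak.
√(4πDt) = 92.71 m, giving peak height M/(n_e·A·√(4πDt)) = 8.4/(0.42 × 360 × 92.71) = 0.0005992 kg/m³.
(x−vt)²/(4Dt) = (54.04)²/(4 × 1.9 × 360) = 1.067; exp(−1.067) = 0.3440.
C = 0.0005992 × 0.3440 = 0.000206 kg/m³.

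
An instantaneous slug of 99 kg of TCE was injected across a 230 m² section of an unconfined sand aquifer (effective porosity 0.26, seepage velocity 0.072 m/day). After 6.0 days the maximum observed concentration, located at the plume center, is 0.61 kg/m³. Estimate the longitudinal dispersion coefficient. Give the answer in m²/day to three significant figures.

At the plume center C_max = M/(n_e·A·√(4πDt)), so D = M²/(4πt·(n_e·A·C_max)²).
n_e·A·C_max = 0.26 × 230 × 0.61 = 36.48 kg/m.
D = 99²/(4π × 6.0 × 36.48²) = 0.0977 m²/day.

0.0977 m²/day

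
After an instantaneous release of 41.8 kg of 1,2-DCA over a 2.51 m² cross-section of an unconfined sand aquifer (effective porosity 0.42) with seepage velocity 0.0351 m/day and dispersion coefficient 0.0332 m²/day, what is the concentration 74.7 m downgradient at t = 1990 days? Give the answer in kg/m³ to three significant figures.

For an instantaneous plane source, C(x,t) = M/(n_e·A·√(4πDt)) · exp(−(x−vt)²/(4Dt)), with n_e·A the pore (flow) area.
Plume center vt = 0.0351 × 1990 = 69.849 m, so the well at 74.7 m is 4.851 m downgradient of the peak.
√(4πDt) = 28.81 m, giving peak height M/(n_e·A·√(4πDt)) = 41.8/(0.42 × 2.51 × 28.81) = 1.376 kg/m³.
(x−vt)²/(4Dt) = (4.851)²/(4 × 0.0332 × 1990) = 0.08905; exp(−0.08905) = 0.9148.
C = 1.376 × 0.9148 = 1.26 kg/m³.

1.26 kg/m³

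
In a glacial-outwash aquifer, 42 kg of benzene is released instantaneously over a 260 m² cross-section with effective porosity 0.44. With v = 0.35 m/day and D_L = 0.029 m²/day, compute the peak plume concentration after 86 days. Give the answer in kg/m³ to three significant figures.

0.0656 kg/m³

The peak of an instantaneous 1D plume sits at x = vt; there the Gaussian factor is 1 and C_max = M/(n_e·A·√(4πDt)), where n_e·A is the pore area the mass is dissolved in.
√(4πDt) = √(4π × 0.029 × 86) = 5.598 m, so C_max = 42/(0.44 × 260 × 5.598) = 0.0656 kg/m³.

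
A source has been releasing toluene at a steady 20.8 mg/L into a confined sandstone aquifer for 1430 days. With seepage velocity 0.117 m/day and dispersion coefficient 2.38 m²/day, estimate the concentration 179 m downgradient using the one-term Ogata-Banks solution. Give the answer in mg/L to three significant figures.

9.23 mg/L

For a continuous step input, C/C₀ ≈ ½·erfc((x−vt)/(2√(Dt))).
vt = 0.117 × 1430 = 167.31 m and 2√(Dt) = 2√(2.38 × 1430) = 116.7 m.
Argument (x−vt)/(2√(Dt)) = (179 − 167.31)/116.7 = 0.1002; ½·erfc(0.1002) = 0.4437.
C = 20.8 × 0.4437 = 9.23 mg/L.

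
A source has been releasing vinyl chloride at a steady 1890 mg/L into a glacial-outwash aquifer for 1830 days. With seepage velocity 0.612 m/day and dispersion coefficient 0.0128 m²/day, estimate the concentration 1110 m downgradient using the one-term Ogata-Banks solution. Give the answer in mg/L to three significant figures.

1750 mg/L

For a continuous step input, C/C₀ ≈ ½·erfc((x−vt)/(2√(Dt))).
vt = 0.612 × 1830 = 1119.96 m and 2√(Dt) = 2√(0.0128 × 1830) = 9.680 m.
Argument (x−vt)/(2√(Dt)) = (1110 − 1119.96)/9.680 = -1.029; ½·erfc(-1.029) = 0.9272.
C = 1890 × 0.9272 = 1750 mg/L.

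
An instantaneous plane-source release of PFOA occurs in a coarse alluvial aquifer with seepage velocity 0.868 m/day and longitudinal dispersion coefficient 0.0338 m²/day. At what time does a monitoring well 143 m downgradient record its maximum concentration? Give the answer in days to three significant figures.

For the 1D instantaneous-source solution, setting ∂C/∂t = 0 at fixed x gives v²t² + 2Dt − x² = 0, so t = (√(D² + v²x²) − D)/v².
√(D² + v²x²) = √(0.0338² + 0.868² × 143²) = 124.1; v² = 0.753424.
t = (124.1 − 0.0338)/0.753424 = 165 days (vs. the pure-advection estimate x/v = 165 d).

165 days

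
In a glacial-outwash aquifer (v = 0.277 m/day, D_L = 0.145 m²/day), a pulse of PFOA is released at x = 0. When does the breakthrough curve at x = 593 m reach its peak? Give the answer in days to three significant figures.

2140 days

For the 1D instantaneous-source solution, setting ∂C/∂t = 0 at fixed x gives v²t² + 2Dt − x² = 0, so t = (√(D² + v²x²) − D)/v².
√(D² + v²x²) = √(0.145² + 0.277² × 593²) = 164.3; v² = 0.076729.
t = (164.3 − 0.145)/0.076729 = 2140 days (vs. the pure-advection estimate x/v = 2140 d).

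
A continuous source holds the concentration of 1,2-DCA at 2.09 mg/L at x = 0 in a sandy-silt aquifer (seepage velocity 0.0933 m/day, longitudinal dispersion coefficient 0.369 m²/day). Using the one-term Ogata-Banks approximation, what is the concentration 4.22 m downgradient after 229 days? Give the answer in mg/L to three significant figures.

1.89 mg/L

For a continuous step input, C/C₀ ≈ ½·erfc((x−vt)/(2√(Dt))).
vt = 0.0933 × 229 = 21.3657 m and 2√(Dt) = 2√(0.369 × 229) = 18.38 m.
Argument (x−vt)/(2√(Dt)) = (4.22 − 21.3657)/18.38 = -0.9328; ½·erfc(-0.9328) = 0.9064.
C = 2.09 × 0.9064 = 1.89 mg/L.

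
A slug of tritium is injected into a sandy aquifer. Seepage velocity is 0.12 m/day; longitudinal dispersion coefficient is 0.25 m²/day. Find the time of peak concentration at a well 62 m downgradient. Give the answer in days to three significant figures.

500 days

For the 1D instantaneous-source solution, setting ∂C/∂t = 0 at fixed x gives v²t² + 2Dt − x² = 0, so t = (√(D² + v²x²) − D)/v².
√(D² + v²x²) = √(0.25² + 0.12² × 62²) = 7.444; v² = 0.0144.
t = (7.444 − 0.25)/0.0144 = 500 days (vs. the pure-advection estimate x/v = 517 d).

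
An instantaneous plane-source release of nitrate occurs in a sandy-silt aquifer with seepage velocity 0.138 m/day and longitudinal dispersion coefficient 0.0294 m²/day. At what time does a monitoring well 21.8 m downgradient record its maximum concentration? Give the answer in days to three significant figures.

156 days

For the 1D instantaneous-source solution, setting ∂C/∂t = 0 at fixed x gives v²t² + 2Dt − x² = 0, so t = (√(D² + v²x²) − D)/v².
√(D² + v²x²) = √(0.0294² + 0.138² × 21.8²) = 3.009; v² = 0.019044.
t = (3.009 − 0.0294)/0.019044 = 156 days (vs. the pure-advection estimate x/v = 158 d).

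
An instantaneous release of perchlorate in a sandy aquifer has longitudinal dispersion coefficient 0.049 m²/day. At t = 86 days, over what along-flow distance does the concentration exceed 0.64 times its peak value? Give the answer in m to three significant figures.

The plume is Gaussian with σ = √(2Dt) = √(2 × 0.049 × 86) = 2.903 m.
C/C_peak = exp(−Δx²/(2σ²)) = 0.64 ⇒ Δx = σ·√(−2 ln 0.64) = 2.903 × 0.9448 = 2.743 m.
Width = 2Δx = 5.49 m.

5.49 m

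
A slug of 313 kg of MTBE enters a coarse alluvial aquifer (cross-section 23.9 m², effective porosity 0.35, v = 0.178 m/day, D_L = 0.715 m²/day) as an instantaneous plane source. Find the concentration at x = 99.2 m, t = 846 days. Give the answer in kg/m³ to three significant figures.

For an instantaneous plane source, C(x,t) = M/(n_e·A·√(4πDt)) · exp(−(x−vt)²/(4Dt)), with n_e·A the pore (flow) area.
Plume center vt = 0.178 × 846 = 150.588 m, so the well at 99.2 m is 51.388 m upgradient of the peak.
√(4πDt) = 87.19 m, giving peak height M/(n_e·A·√(4πDt)) = 313/(0.35 × 23.9 × 87.19) = 0.4292 kg/m³.
(x−vt)²/(4Dt) = (-51.388)²/(4 × 0.715 × 846) = 1.091; exp(−1.091) = 0.3359.
C = 0.4292 × 0.3359 = 0.144 kg/m³.

0.144 kg/m³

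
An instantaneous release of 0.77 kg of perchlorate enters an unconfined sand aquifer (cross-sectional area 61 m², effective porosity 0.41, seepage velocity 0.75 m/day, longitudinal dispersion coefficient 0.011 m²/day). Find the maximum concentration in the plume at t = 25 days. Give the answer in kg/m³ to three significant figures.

0.0166 kg/m³

The peak of an instantaneous 1D plume sits at x = vt; there the Gaussian factor is 1 and C_max = M/(n_e·A·√(4πDt)), where n_e·A is the pore area the mass is dissolved in.
√(4πDt) = √(4π × 0.011 × 25) = 1.859 m, so C_max = 0.77/(0.41 × 61 × 1.859) = 0.0166 kg/m³.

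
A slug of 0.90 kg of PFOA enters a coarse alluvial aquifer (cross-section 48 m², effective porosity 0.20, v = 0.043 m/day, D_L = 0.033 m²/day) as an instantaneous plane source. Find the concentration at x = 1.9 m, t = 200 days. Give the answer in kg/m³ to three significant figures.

For an instantaneous plane source, C(x,t) = M/(n_e·A·√(4πDt)) · exp(−(x−vt)²/(4Dt)), with n_e·A the pore (flow) area.
Plume center vt = 0.043 × 200 = 8.6 m, so the well at 1.9 m is 6.7 m upgradient of the peak.
√(4πDt) = 9.107 m, giving peak height M/(n_e·A·√(4πDt)) = 0.90/(0.20 × 48 × 9.107) = 0.01029 kg/m³.
(x−vt)²/(4Dt) = (-6.7)²/(4 × 0.033 × 200) = 1.700; exp(−1.700) = 0.1827.
C = 0.01029 × 0.1827 = 0.00188 kg/m³.

0.00188 kg/m³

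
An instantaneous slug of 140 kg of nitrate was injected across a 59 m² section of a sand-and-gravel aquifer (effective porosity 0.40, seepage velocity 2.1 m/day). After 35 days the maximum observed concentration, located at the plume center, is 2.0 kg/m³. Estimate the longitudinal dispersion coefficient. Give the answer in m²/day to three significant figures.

0.0200 m²/day

At the plume center C_max = M/(n_e·A·√(4πDt)), so D = M²/(4πt·(n_e·A·C_max)²).
n_e·A·C_max = 0.40 × 59 × 2.0 = 47.20 kg/m.
D = 140²/(4π × 35 × 47.20²) = 0.0200 m²/day.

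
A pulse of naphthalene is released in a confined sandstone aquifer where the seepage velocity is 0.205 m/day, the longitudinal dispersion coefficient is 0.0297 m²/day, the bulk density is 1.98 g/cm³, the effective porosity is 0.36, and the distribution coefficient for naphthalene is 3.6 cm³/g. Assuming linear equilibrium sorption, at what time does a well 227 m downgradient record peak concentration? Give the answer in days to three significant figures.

Retardation factor R = 1 + ρ_b·K_d/n = 1 + 1.98 × 3.6/0.36 = 20.80.
Sorption retards both mechanisms: v_R = v/R = 0.009856 m/day, D_R = D/R = 0.001428 m²/day.
Peak time from v_R²t² + 2D_R t − x² = 0: t = (√(D_R² + v_R²x²) − D_R)/v_R².
√(D_R² + v_R²x²) = √(0.001428² + 0.009856² × 227²) = 2.237; v_R² = 9.714e-05.
t = (2.237 − 0.001428)/9.714e-05 = 23000 days.

23000 days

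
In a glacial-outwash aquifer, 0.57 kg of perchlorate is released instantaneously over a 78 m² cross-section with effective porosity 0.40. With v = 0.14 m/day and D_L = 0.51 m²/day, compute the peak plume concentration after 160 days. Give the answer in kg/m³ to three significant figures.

The peak of an instantaneous 1D plume sits at x = vt; there the Gaussian factor is 1 and C_max = M/(n_e·A·√(4πDt)), where n_e·A is the pore area the mass is dissolved in.
√(4πDt) = √(4π × 0.51 × 160) = 32.02 m, so C_max = 0.57/(0.40 × 78 × 32.02) = 0.000571 kg/m³.

0.000571 kg/m³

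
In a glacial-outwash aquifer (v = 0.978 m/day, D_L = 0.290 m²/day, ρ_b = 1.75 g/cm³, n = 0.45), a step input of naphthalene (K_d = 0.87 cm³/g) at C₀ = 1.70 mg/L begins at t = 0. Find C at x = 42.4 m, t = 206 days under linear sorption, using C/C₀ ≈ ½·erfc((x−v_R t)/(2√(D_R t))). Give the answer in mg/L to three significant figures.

Retardation factor R = 1 + ρ_b·K_d/n = 1 + 1.75 × 0.87/0.45 = 4.383.
Sorption retards both mechanisms: v_R = v/R = 0.2231 m/day, D_R = D/R = 0.06616 m²/day.
v_R·t = 0.2231 × 206 = 45.9586 m; 2√(D_R t) = 7.383 m; argument = (42.4 − 45.9586)/7.383 = -0.4820.
C = C₀ × ½·erfc(-0.4820) = 1.70 × 0.7523 = 1.28 mg/L.

1.28 mg/L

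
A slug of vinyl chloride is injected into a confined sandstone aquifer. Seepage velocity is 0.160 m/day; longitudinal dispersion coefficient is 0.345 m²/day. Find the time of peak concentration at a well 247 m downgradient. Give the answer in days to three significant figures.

1530 days

For the 1D instantaneous-source solution, setting ∂C/∂t = 0 at fixed x gives v²t² + 2Dt − x² = 0, so t = (√(D² + v²x²) − D)/v².
√(D² + v²x²) = √(0.345² + 0.160² × 247²) = 39.52; v² = 0.0256.
t = (39.52 − 0.345)/0.0256 = 1530 days (vs. the pure-advection estimate x/v = 1540 d).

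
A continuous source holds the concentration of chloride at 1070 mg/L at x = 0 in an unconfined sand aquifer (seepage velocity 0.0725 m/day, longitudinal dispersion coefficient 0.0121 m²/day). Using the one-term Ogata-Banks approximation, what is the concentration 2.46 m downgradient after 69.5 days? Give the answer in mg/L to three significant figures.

1040 mg/L

For a continuous step input, C/C₀ ≈ ½·erfc((x−vt)/(2√(Dt))).
vt = 0.0725 × 69.5 = 5.03875 m and 2√(Dt) = 2√(0.0121 × 69.5) = 1.834 m.
Argument (x−vt)/(2√(Dt)) = (2.46 − 5.03875)/1.834 = -1.406; ½·erfc(-1.406) = 0.9766.
C = 1070 × 0.9766 = 1040 mg/L.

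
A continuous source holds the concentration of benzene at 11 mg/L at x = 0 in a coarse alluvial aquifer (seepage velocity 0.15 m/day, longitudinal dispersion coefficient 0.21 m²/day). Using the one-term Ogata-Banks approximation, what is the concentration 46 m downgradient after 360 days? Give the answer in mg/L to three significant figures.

For a continuous step input, C/C₀ ≈ ½·erfc((x−vt)/(2√(Dt))).
vt = 0.15 × 360 = 54 m and 2√(Dt) = 2√(0.21 × 360) = 17.39 m.
Argument (x−vt)/(2√(Dt)) = (46 − 54)/17.39 = -0.4600; ½·erfc(-0.4600) = 0.7423.
C = 11 × 0.7423 = 8.17 mg/L.

8.17 mg/L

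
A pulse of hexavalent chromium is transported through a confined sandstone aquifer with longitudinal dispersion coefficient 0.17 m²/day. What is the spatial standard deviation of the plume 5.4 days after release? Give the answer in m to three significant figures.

1.35 m

Dispersive spreading gives a Gaussian with σ² = 2Dt; advection only shifts the center.
σ = √(2 × 0.17 × 5.4) = 1.35 m.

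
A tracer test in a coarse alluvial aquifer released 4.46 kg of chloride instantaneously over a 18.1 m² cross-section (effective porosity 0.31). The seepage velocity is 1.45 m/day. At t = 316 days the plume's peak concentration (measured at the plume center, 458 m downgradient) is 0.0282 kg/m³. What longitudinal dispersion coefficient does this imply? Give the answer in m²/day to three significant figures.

At the plume center C_max = M/(n_e·A·√(4πDt)), so D = M²/(4πt·(n_e·A·C_max)²).
n_e·A·C_max = 0.31 × 18.1 × 0.0282 = 0.1582 kg/m.
D = 4.46²/(4π × 316 × 0.1582²) = 0.200 m²/day.

0.200 m²/day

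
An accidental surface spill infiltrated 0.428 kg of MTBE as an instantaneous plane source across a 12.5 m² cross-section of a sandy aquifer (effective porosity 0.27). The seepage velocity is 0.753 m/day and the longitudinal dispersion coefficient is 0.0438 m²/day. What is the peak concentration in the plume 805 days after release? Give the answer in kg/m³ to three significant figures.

The peak of an instantaneous 1D plume sits at x = vt; there the Gaussian factor is 1 and C_max = M/(n_e·A·√(4πDt)), where n_e·A is the pore area the mass is dissolved in.
√(4πDt) = √(4π × 0.0438 × 805) = 21.05 m, so C_max = 0.428/(0.27 × 12.5 × 21.05) = 0.00602 kg/m³.

0.00602 kg/m³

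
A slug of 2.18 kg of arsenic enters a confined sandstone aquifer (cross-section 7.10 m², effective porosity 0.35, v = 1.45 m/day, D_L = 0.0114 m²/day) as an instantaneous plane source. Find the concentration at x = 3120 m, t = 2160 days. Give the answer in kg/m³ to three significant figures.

For an instantaneous plane source, C(x,t) = M/(n_e·A·√(4πDt)) · exp(−(x−vt)²/(4Dt)), with n_e·A the pore (flow) area.
Plume center vt = 1.45 × 2160 = 3132 m, so the well at 3120 m is 12 m upgradient of the peak.
√(4πDt) = 17.59 m, giving peak height M/(n_e·A·√(4πDt)) = 2.18/(0.35 × 7.10 × 17.59) = 0.04987 kg/m³.
(x−vt)²/(4Dt) = (-12)²/(4 × 0.0114 × 2160) = 1.462; exp(−1.462) = 0.2318.
C = 0.04987 × 0.2318 = 0.0116 kg/m³.

0.0116 kg/m³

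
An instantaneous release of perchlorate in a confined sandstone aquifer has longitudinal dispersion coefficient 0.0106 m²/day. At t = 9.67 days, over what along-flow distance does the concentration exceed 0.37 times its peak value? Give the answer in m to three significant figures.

1.28 m

The plume is Gaussian with σ = √(2Dt) = √(2 × 0.0106 × 9.67) = 0.4528 m.
C/C_peak = exp(−Δx²/(2σ²)) = 0.37 ⇒ Δx = σ·√(−2 ln 0.37) = 0.4528 × 1.410 = 0.6384 m.
Width = 2Δx = 1.28 m.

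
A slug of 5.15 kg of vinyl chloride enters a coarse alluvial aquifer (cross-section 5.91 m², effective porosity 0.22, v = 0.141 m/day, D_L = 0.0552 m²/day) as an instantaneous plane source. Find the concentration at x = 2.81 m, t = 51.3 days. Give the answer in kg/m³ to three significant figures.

For an instantaneous plane source, C(x,t) = M/(n_e·A·√(4πDt)) · exp(−(x−vt)²/(4Dt)), with n_e·A the pore (flow) area.
Plume center vt = 0.141 × 51.3 = 7.2333 m, so the well at 2.81 m is 4.4233 m upgradient of the peak.
√(4πDt) = 5.965 m, giving peak height M/(n_e·A·√(4πDt)) = 5.15/(0.22 × 5.91 × 5.965) = 0.6640 kg/m³.
(x−vt)²/(4Dt) = (-4.4233)²/(4 × 0.0552 × 51.3) = 1.727; exp(−1.727) = 0.1778.
C = 0.6640 × 0.1778 = 0.118 kg/m³.

0.118 kg/m³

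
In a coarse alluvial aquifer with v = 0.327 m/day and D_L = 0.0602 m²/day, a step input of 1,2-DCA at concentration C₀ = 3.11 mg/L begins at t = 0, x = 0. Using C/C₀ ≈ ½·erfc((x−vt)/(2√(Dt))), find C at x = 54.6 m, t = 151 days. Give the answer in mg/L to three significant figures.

For a continuous step input, C/C₀ ≈ ½·erfc((x−vt)/(2√(Dt))).
vt = 0.327 × 151 = 49.377 m and 2√(Dt) = 2√(0.0602 × 151) = 6.030 m.
Argument (x−vt)/(2√(Dt)) = (54.6 − 49.377)/6.030 = 0.8662; ½·erfc(0.8662) = 0.1103.
C = 3.11 × 0.1103 = 0.343 mg/L.

0.343 mg/L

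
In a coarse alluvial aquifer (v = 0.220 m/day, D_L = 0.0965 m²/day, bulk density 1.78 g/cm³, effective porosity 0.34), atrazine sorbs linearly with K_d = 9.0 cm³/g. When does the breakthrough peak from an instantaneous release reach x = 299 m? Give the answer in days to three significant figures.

65300 days

Retardation factor R = 1 + ρ_b·K_d/n = 1 + 1.78 × 9.0/0.34 = 48.12.
Sorption retards both mechanisms: v_R = v/R = 0.004572 m/day, D_R = D/R = 0.002005 m²/day.
Peak time from v_R²t² + 2D_R t − x² = 0: t = (√(D_R² + v_R²x²) − D_R)/v_R².
√(D_R² + v_R²x²) = √(0.002005² + 0.004572² × 299²) = 1.367; v_R² = 2.090e-05.
t = (1.367 − 0.002005)/2.090e-05 = 65300 days.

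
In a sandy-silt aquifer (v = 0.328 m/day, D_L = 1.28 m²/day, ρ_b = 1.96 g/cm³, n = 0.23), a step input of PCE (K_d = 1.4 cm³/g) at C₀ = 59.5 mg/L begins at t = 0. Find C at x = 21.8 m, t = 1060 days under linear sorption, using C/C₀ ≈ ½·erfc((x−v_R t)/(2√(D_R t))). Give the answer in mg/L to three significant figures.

37.9 mg/L

Retardation factor R = 1 + ρ_b·K_d/n = 1 + 1.96 × 1.4/0.23 = 12.93.
Sorption retards both mechanisms: v_R = v/R = 0.02537 m/day, D_R = D/R = 0.09899 m²/day.
v_R·t = 0.02537 × 1060 = 26.8922 m; 2√(D_R t) = 20.49 m; argument = (21.8 − 26.8922)/20.49 = -0.2485.
C = C₀ × ½·erfc(-0.2485) = 59.5 × 0.6374 = 37.9 mg/L.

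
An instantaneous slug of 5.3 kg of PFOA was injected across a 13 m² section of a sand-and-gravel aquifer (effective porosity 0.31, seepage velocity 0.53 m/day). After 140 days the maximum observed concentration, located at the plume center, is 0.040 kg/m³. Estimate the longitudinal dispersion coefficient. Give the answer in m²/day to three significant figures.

At the plume center C_max = M/(n_e·A·√(4πDt)), so D = M²/(4πt·(n_e·A·C_max)²).
n_e·A·C_max = 0.31 × 13 × 0.040 = 0.1612 kg/m.
D = 5.3²/(4π × 140 × 0.1612²) = 0.614 m²/day.

0.614 m²/day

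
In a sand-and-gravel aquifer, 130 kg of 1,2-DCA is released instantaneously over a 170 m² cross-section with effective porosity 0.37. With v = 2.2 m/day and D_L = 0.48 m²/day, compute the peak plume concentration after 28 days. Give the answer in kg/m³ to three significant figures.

0.159 kg/m³

The peak of an instantaneous 1D plume sits at x = vt; there the Gaussian factor is 1 and C_max = M/(n_e·A·√(4πDt)), where n_e·A is the pore area the mass is dissolved in.
√(4πDt) = √(4π × 0.48 × 28) = 13.00 m, so C_max = 130/(0.37 × 170 × 13.00) = 0.159 kg/m³.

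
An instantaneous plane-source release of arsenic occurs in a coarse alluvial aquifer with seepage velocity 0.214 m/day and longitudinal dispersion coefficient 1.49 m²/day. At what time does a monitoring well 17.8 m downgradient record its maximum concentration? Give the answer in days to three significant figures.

56.8 days

For the 1D instantaneous-source solution, setting ∂C/∂t = 0 at fixed x gives v²t² + 2Dt − x² = 0, so t = (√(D² + v²x²) − D)/v².
√(D² + v²x²) = √(1.49² + 0.214² × 17.8²) = 4.090; v² = 0.045796.
t = (4.090 − 1.49)/0.045796 = 56.8 days (vs. the pure-advection estimate x/v = 83.2 d).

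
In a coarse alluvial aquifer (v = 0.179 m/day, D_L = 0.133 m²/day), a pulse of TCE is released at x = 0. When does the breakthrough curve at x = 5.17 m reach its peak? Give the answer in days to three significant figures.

25.0 days

For the 1D instantaneous-source solution, setting ∂C/∂t = 0 at fixed x gives v²t² + 2Dt − x² = 0, so t = (√(D² + v²x²) − D)/v².
√(D² + v²x²) = √(0.133² + 0.179² × 5.17²) = 0.9349; v² = 0.032041.
t = (0.9349 − 0.133)/0.032041 = 25.0 days (vs. the pure-advection estimate x/v = 28.9 d).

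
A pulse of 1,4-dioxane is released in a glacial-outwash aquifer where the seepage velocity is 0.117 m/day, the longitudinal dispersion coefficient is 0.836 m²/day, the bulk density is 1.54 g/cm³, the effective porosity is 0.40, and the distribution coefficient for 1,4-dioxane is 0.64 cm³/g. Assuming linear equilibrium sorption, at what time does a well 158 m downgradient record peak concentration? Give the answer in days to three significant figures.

Retardation factor R = 1 + ρ_b·K_d/n = 1 + 1.54 × 0.64/0.40 = 3.464.
Sorption retards both mechanisms: v_R = v/R = 0.03378 m/day, D_R = D/R = 0.2413 m²/day.
Peak time from v_R²t² + 2D_R t − x² = 0: t = (√(D_R² + v_R²x²) − D_R)/v_R².
√(D_R² + v_R²x²) = √(0.2413² + 0.03378² × 158²) = 5.343; v_R² = 0.001141.
t = (5.343 − 0.2413)/0.001141 = 4470 days.

4470 days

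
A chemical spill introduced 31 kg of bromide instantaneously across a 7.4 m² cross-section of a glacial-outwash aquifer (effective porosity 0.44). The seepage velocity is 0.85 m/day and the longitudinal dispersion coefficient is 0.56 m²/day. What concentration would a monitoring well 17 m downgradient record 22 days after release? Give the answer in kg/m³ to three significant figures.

0.722 kg/m³

For an instantaneous plane source, C(x,t) = M/(n_e·A·√(4πDt)) · exp(−(x−vt)²/(4Dt)), with n_e·A the pore (flow) area.
Plume center vt = 0.85 × 22 = 18.7 m, so the well at 17 m is 1.7 m upgradient of the peak.
√(4πDt) = 12.44 m, giving peak height M/(n_e·A·√(4πDt)) = 31/(0.44 × 7.4 × 12.44) = 0.7653 kg/m³.
(x−vt)²/(4Dt) = (-1.7)²/(4 × 0.56 × 22) = 0.05864; exp(−0.05864) = 0.9430.
C = 0.7653 × 0.9430 = 0.722 kg/m³.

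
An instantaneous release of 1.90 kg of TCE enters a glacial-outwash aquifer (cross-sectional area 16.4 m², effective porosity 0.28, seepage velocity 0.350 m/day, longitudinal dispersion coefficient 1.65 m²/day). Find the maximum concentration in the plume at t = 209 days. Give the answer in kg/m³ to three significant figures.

The peak of an instantaneous 1D plume sits at x = vt; there the Gaussian factor is 1 and C_max = M/(n_e·A·√(4πDt)), where n_e·A is the pore area the mass is dissolved in.
√(4πDt) = √(4π × 1.65 × 209) = 65.83 m, so C_max = 1.90/(0.28 × 16.4 × 65.83) = 0.00629 kg/m³.

0.00629 kg/m³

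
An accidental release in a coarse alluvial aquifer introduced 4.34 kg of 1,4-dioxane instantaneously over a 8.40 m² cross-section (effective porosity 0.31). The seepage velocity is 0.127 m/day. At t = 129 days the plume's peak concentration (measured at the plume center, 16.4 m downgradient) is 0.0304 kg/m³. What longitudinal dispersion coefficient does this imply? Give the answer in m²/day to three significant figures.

At the plume center C_max = M/(n_e·A·√(4πDt)), so D = M²/(4πt·(n_e·A·C_max)²).
n_e·A·C_max = 0.31 × 8.40 × 0.0304 = 0.07916 kg/m.
D = 4.34²/(4π × 129 × 0.07916²) = 1.85 m²/day.

1.85 m²/day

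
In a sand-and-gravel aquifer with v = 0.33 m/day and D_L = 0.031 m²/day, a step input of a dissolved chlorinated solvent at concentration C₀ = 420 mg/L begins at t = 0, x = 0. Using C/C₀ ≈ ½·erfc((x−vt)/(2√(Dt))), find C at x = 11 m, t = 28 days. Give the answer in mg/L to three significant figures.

38.1 mg/L

For a continuous step input, C/C₀ ≈ ½·erfc((x−vt)/(2√(Dt))).
vt = 0.33 × 28 = 9.24 m and 2√(Dt) = 2√(0.031 × 28) = 1.863 m.
Argument (x−vt)/(2√(Dt)) = (11 − 9.24)/1.863 = 0.9447; ½·erfc(0.9447) = 0.09077.
C = 420 × 0.09077 = 38.1 mg/L.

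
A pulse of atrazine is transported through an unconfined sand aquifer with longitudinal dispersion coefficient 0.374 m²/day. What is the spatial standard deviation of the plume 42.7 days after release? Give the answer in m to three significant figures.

Dispersive spreading gives a Gaussian with σ² = 2Dt; advection only shifts the center.
σ = √(2 × 0.374 × 42.7) = 5.65 m.

5.65 m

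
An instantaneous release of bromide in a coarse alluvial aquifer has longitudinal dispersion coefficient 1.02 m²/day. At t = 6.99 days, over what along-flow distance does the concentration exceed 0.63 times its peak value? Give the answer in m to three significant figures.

The plume is Gaussian with σ = √(2Dt) = √(2 × 1.02 × 6.99) = 3.776 m.
C/C_peak = exp(−Δx²/(2σ²)) = 0.63 ⇒ Δx = σ·√(−2 ln 0.63) = 3.776 × 0.9613 = 3.630 m.
Width = 2Δx = 7.26 m.

7.26 m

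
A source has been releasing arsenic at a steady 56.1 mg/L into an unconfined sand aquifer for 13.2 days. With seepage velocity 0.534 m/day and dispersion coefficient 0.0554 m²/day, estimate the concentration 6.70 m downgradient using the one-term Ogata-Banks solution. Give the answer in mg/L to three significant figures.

For a continuous step input, C/C₀ ≈ ½·erfc((x−vt)/(2√(Dt))).
vt = 0.534 × 13.2 = 7.0488 m and 2√(Dt) = 2√(0.0554 × 13.2) = 1.710 m.
Argument (x−vt)/(2√(Dt)) = (6.70 − 7.0488)/1.710 = -0.2040; ½·erfc(-0.2040) = 0.6135.
C = 56.1 × 0.6135 = 34.4 mg/L.

34.4 mg/L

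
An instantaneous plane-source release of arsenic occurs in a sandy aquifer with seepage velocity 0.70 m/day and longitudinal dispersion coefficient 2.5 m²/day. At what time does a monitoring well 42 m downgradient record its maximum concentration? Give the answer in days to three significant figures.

55.1 days

For the 1D instantaneous-source solution, setting ∂C/∂t = 0 at fixed x gives v²t² + 2Dt − x² = 0, so t = (√(D² + v²x²) − D)/v².
√(D² + v²x²) = √(2.5² + 0.70² × 42²) = 29.51; v² = 0.49.
t = (29.51 − 2.5)/0.49 = 55.1 days (vs. the pure-advection estimate x/v = 60.0 d).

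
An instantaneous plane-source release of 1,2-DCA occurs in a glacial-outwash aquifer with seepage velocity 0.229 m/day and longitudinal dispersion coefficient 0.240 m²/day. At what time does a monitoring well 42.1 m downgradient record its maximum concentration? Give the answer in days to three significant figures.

For the 1D instantaneous-source solution, setting ∂C/∂t = 0 at fixed x gives v²t² + 2Dt − x² = 0, so t = (√(D² + v²x²) − D)/v².
√(D² + v²x²) = √(0.240² + 0.229² × 42.1²) = 9.644; v² = 0.052441.
t = (9.644 − 0.240)/0.052441 = 179 days (vs. the pure-advection estimate x/v = 184 d).

179 days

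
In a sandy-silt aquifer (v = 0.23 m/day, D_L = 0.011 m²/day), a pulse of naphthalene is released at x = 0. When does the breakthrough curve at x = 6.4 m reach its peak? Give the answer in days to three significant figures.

27.6 days

For the 1D instantaneous-source solution, setting ∂C/∂t = 0 at fixed x gives v²t² + 2Dt − x² = 0, so t = (√(D² + v²x²) − D)/v².
√(D² + v²x²) = √(0.011² + 0.23² × 6.4²) = 1.472; v² = 0.0529.
t = (1.472 − 0.011)/0.0529 = 27.6 days (vs. the pure-advection estimate x/v = 27.8 d).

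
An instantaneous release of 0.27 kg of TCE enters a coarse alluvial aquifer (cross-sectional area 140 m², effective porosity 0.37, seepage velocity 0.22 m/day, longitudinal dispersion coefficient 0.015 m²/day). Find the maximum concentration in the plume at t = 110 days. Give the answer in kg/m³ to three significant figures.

The peak of an instantaneous 1D plume sits at x = vt; there the Gaussian factor is 1 and C_max = M/(n_e·A·√(4πDt)), where n_e·A is the pore area the mass is dissolved in.
√(4πDt) = √(4π × 0.015 × 110) = 4.554 m, so C_max = 0.27/(0.37 × 140 × 4.554) = 0.00114 kg/m³.

0.00114 kg/m³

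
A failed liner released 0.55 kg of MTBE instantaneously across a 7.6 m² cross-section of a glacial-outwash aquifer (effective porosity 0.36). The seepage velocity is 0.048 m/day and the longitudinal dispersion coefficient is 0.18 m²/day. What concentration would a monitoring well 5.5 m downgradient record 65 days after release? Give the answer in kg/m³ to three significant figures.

0.0147 kg/m³

For an instantaneous plane source, C(x,t) = M/(n_e·A·√(4πDt)) · exp(−(x−vt)²/(4Dt)), with n_e·A the pore (flow) area.
Plume center vt = 0.048 × 65 = 3.12 m, so the well at 5.5 m is 2.38 m downgradient of the peak.
√(4πDt) = 12.13 m, giving peak height M/(n_e·A·√(4πDt)) = 0.55/(0.36 × 7.6 × 12.13) = 0.01657 kg/m³.
(x−vt)²/(4Dt) = (2.38)²/(4 × 0.18 × 65) = 0.1210; exp(−0.1210) = 0.8860.
C = 0.01657 × 0.8860 = 0.0147 kg/m³.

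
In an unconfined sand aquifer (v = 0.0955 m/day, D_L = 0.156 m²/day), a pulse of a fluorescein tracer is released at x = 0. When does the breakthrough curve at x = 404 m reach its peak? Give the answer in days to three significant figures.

For the 1D instantaneous-source solution, setting ∂C/∂t = 0 at fixed x gives v²t² + 2Dt − x² = 0, so t = (√(D² + v²x²) − D)/v².
√(D² + v²x²) = √(0.156² + 0.0955² × 404²) = 38.58; v² = 0.00912025.
t = (38.58 − 0.156)/0.00912025 = 4210 days (vs. the pure-advection estimate x/v = 4230 d).

4210 days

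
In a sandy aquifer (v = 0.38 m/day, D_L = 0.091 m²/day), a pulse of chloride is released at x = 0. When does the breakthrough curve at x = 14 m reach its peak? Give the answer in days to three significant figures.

For the 1D instantaneous-source solution, setting ∂C/∂t = 0 at fixed x gives v²t² + 2Dt − x² = 0, so t = (√(D² + v²x²) − D)/v².
√(D² + v²x²) = √(0.091² + 0.38² × 14²) = 5.321; v² = 0.1444.
t = (5.321 − 0.091)/0.1444 = 36.2 days (vs. the pure-advection estimate x/v = 36.8 d).

36.2 days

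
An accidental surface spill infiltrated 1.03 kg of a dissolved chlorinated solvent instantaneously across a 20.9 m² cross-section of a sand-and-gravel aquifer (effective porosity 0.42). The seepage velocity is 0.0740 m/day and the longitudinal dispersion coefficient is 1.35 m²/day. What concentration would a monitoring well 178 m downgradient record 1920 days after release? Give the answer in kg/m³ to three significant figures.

0.000574 kg/m³

For an instantaneous plane source, C(x,t) = M/(n_e·A·√(4πDt)) · exp(−(x−vt)²/(4Dt)), with n_e·A the pore (flow) area.
Plume center vt = 0.0740 × 1920 = 142.08 m, so the well at 178 m is 35.92 m downgradient of the peak.
√(4πDt) = 180.5 m, giving peak height M/(n_e·A·√(4πDt)) = 1.03/(0.42 × 20.9 × 180.5) = 0.0006501 kg/m³.
(x−vt)²/(4Dt) = (35.92)²/(4 × 1.35 × 1920) = 0.1244; exp(−0.1244) = 0.8830.
C = 0.0006501 × 0.8830 = 0.000574 kg/m³.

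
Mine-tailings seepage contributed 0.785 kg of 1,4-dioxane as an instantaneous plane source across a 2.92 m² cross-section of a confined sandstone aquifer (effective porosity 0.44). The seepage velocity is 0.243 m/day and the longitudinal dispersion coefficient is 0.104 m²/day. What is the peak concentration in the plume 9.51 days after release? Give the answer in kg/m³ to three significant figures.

0.173 kg/m³

The peak of an instantaneous 1D plume sits at x = vt; there the Gaussian factor is 1 and C_max = M/(n_e·A·√(4πDt)), where n_e·A is the pore area the mass is dissolved in.
√(4πDt) = √(4π × 0.104 × 9.51) = 3.525 m, so C_max = 0.785/(0.44 × 2.92 × 3.525) = 0.173 kg/m³.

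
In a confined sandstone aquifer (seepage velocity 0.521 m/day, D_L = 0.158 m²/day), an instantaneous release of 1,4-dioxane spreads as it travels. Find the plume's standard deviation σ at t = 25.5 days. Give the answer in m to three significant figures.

2.84 m

Dispersive spreading gives a Gaussian with σ² = 2Dt; advection only shifts the center.
σ = √(2 × 0.158 × 25.5) = 2.84 m.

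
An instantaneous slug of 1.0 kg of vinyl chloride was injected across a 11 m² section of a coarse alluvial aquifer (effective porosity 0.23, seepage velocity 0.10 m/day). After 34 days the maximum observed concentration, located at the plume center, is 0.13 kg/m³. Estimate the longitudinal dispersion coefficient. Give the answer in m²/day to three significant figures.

At the plume center C_max = M/(n_e·A·√(4πDt)), so D = M²/(4πt·(n_e·A·C_max)²).
n_e·A·C_max = 0.23 × 11 × 0.13 = 0.3289 kg/m.
D = 1.0²/(4π × 34 × 0.3289²) = 0.0216 m²/day.

0.0216 m²/day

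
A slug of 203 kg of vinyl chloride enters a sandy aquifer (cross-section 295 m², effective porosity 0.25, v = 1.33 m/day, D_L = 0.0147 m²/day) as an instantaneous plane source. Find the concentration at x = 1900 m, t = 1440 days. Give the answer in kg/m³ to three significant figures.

0.0110 kg/m³

For an instantaneous plane source, C(x,t) = M/(n_e·A·√(4πDt)) · exp(−(x−vt)²/(4Dt)), with n_e·A the pore (flow) area.
Plume center vt = 1.33 × 1440 = 1915.2 m, so the well at 1900 m is 15.2 m upgradient of the peak.
√(4πDt) = 16.31 m, giving peak height M/(n_e·A·√(4πDt)) = 203/(0.25 × 295 × 16.31) = 0.1688 kg/m³.
(x−vt)²/(4Dt) = (-15.2)²/(4 × 0.0147 × 1440) = 2.729; exp(−2.729) = 0.06528.
C = 0.1688 × 0.06528 = 0.0110 kg/m³.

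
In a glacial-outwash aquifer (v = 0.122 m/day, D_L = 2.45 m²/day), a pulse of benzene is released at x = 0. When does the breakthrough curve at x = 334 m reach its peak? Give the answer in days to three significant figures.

2580 days

For the 1D instantaneous-source solution, setting ∂C/∂t = 0 at fixed x gives v²t² + 2Dt − x² = 0, so t = (√(D² + v²x²) − D)/v².
√(D² + v²x²) = √(2.45² + 0.122² × 334²) = 40.82; v² = 0.014884.
t = (40.82 − 2.45)/0.014884 = 2580 days (vs. the pure-advection estimate x/v = 2740 d).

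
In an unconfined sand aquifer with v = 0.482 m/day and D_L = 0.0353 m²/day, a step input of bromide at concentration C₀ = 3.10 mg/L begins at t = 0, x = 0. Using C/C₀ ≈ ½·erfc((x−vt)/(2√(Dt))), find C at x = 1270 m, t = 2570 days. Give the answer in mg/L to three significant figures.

For a continuous step input, C/C₀ ≈ ½·erfc((x−vt)/(2√(Dt))).
vt = 0.482 × 2570 = 1238.74 m and 2√(Dt) = 2√(0.0353 × 2570) = 19.05 m.
Argument (x−vt)/(2√(Dt)) = (1270 − 1238.74)/19.05 = 1.641; ½·erfc(1.641) = 0.01015.
C = 3.10 × 0.01015 = 0.0315 mg/L.

0.0315 mg/L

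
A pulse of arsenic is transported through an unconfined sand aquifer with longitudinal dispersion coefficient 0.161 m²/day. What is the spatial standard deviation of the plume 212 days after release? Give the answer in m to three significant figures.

Dispersive spreading gives a Gaussian with σ² = 2Dt; advection only shifts the center.
σ = √(2 × 0.161 × 212) = 8.26 m.

8.26 m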